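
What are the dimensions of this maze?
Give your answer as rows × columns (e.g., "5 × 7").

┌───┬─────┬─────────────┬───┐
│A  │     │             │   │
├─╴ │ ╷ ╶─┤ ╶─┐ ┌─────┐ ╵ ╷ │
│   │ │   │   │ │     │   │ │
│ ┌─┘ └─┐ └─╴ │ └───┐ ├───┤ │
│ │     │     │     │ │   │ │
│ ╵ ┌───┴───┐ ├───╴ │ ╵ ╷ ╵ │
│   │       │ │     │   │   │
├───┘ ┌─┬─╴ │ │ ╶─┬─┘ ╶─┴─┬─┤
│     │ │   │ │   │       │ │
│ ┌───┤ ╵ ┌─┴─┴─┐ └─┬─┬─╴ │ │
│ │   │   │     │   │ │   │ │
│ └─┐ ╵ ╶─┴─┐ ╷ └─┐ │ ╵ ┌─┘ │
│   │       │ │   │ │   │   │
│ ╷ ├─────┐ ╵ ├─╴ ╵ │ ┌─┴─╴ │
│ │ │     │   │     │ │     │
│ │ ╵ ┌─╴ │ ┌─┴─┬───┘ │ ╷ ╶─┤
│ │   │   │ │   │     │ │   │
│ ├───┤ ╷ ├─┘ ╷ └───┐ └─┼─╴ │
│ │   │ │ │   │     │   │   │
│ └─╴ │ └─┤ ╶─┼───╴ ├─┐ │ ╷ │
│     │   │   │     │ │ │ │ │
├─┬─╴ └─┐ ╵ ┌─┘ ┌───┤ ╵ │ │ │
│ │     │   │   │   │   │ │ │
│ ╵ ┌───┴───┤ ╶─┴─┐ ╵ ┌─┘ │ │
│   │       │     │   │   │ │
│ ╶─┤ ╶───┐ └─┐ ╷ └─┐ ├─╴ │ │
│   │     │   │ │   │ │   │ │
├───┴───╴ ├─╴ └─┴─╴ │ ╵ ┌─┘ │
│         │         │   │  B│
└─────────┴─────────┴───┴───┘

Counting the maze dimensions:
Rows (vertical): 15
Columns (horizontal): 14
Dimensions: 15 × 14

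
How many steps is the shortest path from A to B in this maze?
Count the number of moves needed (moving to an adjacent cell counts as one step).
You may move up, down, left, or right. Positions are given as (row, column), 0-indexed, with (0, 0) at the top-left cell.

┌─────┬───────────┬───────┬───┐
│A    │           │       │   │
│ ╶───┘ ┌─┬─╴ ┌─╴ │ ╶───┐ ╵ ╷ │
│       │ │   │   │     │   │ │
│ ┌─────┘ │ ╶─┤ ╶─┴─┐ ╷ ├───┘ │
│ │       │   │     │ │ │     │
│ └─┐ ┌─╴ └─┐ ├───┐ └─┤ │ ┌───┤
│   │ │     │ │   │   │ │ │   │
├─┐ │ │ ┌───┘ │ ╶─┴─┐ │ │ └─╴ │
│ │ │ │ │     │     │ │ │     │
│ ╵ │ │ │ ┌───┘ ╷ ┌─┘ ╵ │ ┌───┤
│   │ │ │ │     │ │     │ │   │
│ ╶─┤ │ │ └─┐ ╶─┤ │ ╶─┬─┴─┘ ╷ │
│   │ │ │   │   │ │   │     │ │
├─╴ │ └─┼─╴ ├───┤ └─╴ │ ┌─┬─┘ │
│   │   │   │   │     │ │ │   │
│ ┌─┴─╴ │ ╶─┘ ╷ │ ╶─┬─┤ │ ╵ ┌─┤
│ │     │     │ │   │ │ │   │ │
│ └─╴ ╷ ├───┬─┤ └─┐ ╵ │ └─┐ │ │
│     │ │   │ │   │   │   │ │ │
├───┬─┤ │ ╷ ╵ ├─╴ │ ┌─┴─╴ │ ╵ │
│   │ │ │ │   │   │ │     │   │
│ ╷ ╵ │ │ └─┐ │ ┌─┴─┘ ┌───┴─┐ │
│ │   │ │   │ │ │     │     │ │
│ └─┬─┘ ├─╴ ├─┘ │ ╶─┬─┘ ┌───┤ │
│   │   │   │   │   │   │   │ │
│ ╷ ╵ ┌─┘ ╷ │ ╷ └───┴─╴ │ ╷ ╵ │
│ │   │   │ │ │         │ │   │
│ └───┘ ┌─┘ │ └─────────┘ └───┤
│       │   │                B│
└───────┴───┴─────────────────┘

Using BFS to find shortest path:
Start: (0, 0), End: (14, 14)
Path found:
(0,0) → (1,0) → (1,1) → (1,2) → (1,3) → (0,3) → (0,4) → (0,5) → (0,6) → (1,6) → (1,5) → (2,5) → (2,6) → (3,6) → (4,6) → (4,5) → (4,4) → (5,4) → (6,4) → (6,5) → (7,5) → (7,4) → (8,4) → (8,5) → (8,6) → (7,6) → (7,7) → (8,7) → (9,7) → (9,8) → (10,8) → (10,7) → (11,7) → (12,7) → (12,6) → (13,6) → (14,6) → (14,7) → (14,8) → (14,9) → (14,10) → (14,11) → (14,12) → (14,13) → (14,14)
Number of steps: 44

Solution:

┌─────┬───────────┬───────┬───┐
│A    │↱ → → ↓    │       │   │
│ ╶───┘ ┌─┬─╴ ┌─╴ │ ╶───┐ ╵ ╷ │
│↳ → → ↑│ │↓ ↲│   │     │   │ │
│ ┌─────┘ │ ╶─┤ ╶─┴─┐ ╷ ├───┘ │
│ │       │↳ ↓│     │ │ │     │
│ └─┐ ┌─╴ └─┐ ├───┐ └─┤ │ ┌───┤
│   │ │     │↓│   │   │ │ │   │
├─┐ │ │ ┌───┘ │ ╶─┴─┐ │ │ └─╴ │
│ │ │ │ │↓ ← ↲│     │ │ │     │
│ ╵ │ │ │ ┌───┘ ╷ ┌─┘ ╵ │ ┌───┤
│   │ │ │↓│     │ │     │ │   │
│ ╶─┤ │ │ └─┐ ╶─┤ │ ╶─┬─┴─┘ ╷ │
│   │ │ │↳ ↓│   │ │   │     │ │
├─╴ │ └─┼─╴ ├───┤ └─╴ │ ┌─┬─┘ │
│   │   │↓ ↲│↱ ↓│     │ │ │   │
│ ┌─┴─╴ │ ╶─┘ ╷ │ ╶─┬─┤ │ ╵ ┌─┤
│ │     │↳ → ↑│↓│   │ │ │   │ │
│ └─╴ ╷ ├───┬─┤ └─┐ ╵ │ └─┐ │ │
│     │ │   │ │↳ ↓│   │   │ │ │
├───┬─┤ │ ╷ ╵ ├─╴ │ ┌─┴─╴ │ ╵ │
│   │ │ │ │   │↓ ↲│ │     │   │
│ ╷ ╵ │ │ └─┐ │ ┌─┴─┘ ┌───┴─┐ │
│ │   │ │   │ │↓│     │     │ │
│ └─┬─┘ ├─╴ ├─┘ │ ╶─┬─┘ ┌───┤ │
│   │   │   │↓ ↲│   │   │   │ │
│ ╷ ╵ ┌─┘ ╷ │ ╷ └───┴─╴ │ ╷ ╵ │
│ │   │   │ │↓│         │ │   │
│ └───┘ ┌─┘ │ └─────────┘ └───┤
│       │   │↳ → → → → → → → B│
└───────┴───┴─────────────────┘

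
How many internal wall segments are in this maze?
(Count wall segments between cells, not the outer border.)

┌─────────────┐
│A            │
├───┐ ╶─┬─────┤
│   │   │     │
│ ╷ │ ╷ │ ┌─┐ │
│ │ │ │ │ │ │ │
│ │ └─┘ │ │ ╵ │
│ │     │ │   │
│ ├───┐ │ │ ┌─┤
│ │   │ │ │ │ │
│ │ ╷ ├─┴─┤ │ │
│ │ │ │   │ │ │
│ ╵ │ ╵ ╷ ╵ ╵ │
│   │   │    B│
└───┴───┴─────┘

Counting internal wall segments:
Total internal walls: 36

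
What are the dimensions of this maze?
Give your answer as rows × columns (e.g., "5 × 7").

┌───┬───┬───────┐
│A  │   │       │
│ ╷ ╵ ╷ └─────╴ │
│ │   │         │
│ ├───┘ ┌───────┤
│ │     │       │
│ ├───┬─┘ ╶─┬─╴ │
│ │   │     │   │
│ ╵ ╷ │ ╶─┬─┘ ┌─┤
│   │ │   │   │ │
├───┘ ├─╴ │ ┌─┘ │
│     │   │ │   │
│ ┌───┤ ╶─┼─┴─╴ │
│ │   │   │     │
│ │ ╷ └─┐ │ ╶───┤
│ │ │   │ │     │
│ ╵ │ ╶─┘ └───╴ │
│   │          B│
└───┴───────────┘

Counting the maze dimensions:
Rows (vertical): 9
Columns (horizontal): 8
Dimensions: 9 × 8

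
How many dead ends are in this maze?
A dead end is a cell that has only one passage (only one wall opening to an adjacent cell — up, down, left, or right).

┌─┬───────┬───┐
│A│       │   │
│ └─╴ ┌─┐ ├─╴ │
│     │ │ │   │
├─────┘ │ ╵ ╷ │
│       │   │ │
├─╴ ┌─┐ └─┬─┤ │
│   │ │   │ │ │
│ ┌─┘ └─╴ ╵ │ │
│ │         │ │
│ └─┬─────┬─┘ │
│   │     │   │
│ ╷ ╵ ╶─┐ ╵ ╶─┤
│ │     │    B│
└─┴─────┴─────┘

Checking each cell for number of passages:

Dead ends found at positions:
  (0, 0)
  (0, 1)
  (0, 5)
  (1, 3)
  (2, 0)
  (3, 2)
  (3, 5)
  (4, 1)
  (6, 0)
  (6, 3)
  (6, 6)
Total dead ends: 11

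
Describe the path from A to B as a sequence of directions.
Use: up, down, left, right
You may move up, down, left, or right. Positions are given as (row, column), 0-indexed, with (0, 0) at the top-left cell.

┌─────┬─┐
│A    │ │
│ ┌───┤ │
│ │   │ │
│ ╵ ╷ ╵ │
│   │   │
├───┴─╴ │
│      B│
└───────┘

Finding the path and converting it to directions:
Path through cells: (0,0) → (1,0) → (2,0) → (2,1) → (1,1) → (1,2) → (2,2) → (2,3) → (3,3)
Directions: down, down, right, up, right, down, right, down

Solution:

┌─────┬─┐
│A    │ │
│ ┌───┤ │
│↓│↱ ↓│ │
│ ╵ ╷ ╵ │
│↳ ↑│↳ ↓│
├───┴─╴ │
│      B│
└───────┘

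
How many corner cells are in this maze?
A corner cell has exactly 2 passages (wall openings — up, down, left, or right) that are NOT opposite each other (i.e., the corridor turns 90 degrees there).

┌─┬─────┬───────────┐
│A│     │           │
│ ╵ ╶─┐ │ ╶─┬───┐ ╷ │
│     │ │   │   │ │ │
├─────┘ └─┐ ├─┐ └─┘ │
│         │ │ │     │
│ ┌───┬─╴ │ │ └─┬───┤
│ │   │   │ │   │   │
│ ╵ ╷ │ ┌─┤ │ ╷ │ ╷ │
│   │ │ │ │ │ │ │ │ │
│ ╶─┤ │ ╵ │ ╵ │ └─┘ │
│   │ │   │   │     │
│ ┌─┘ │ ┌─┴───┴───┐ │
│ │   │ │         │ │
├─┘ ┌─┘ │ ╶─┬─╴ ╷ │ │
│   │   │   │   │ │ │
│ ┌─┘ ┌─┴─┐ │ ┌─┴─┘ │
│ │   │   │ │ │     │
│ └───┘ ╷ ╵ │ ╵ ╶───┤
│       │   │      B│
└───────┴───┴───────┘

Counting corner cells (2 non-opposite passages):
Total corners: 46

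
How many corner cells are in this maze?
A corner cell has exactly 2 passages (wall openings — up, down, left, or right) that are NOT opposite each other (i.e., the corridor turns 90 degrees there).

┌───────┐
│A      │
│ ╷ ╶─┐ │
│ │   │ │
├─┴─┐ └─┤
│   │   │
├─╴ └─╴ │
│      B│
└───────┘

Counting corner cells (2 non-opposite passages):
Total corners: 8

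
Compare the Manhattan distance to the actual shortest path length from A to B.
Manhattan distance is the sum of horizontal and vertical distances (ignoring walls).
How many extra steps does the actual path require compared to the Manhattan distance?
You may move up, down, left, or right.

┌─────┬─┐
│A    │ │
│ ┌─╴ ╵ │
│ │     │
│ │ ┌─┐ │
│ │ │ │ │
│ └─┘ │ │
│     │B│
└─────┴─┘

Manhattan distance: |3 - 0| + |3 - 0| = 6
Actual path length: 6
Extra steps: 6 - 6 = 0

Solution:

┌─────┬─┐
│A → ↓│ │
│ ┌─╴ ╵ │
│ │  ↳ ↓│
│ │ ┌─┐ │
│ │ │ │↓│
│ └─┘ │ │
│     │B│
└─────┴─┘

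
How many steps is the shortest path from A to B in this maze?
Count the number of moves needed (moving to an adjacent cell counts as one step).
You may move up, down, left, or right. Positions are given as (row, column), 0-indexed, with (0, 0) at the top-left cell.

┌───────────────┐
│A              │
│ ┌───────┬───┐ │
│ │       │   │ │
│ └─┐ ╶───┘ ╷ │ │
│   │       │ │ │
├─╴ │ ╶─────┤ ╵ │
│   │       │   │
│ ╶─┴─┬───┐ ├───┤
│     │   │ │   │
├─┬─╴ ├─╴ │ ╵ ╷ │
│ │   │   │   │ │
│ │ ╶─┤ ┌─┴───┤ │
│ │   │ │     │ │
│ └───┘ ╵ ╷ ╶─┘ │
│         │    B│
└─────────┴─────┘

Using BFS to find shortest path:
Start: (0, 0), End: (7, 7)
Path found:
(0,0) → (0,1) → (0,2) → (0,3) → (0,4) → (0,5) → (0,6) → (0,7) → (1,7) → (2,7) → (3,7) → (3,6) → (2,6) → (1,6) → (1,5) → (2,5) → (2,4) → (2,3) → (2,2) → (3,2) → (3,3) → (3,4) → (3,5) → (4,5) → (5,5) → (5,6) → (4,6) → (4,7) → (5,7) → (6,7) → (7,7)
Number of steps: 30

Solution:

┌───────────────┐
│A → → → → → → ↓│
│ ┌───────┬───┐ │
│ │       │↓ ↰│↓│
│ └─┐ ╶───┘ ╷ │ │
│   │↓ ← ← ↲│↑│↓│
├─╴ │ ╶─────┤ ╵ │
│   │↳ → → ↓│↑ ↲│
│ ╶─┴─┬───┐ ├───┤
│     │   │↓│↱ ↓│
├─┬─╴ ├─╴ │ ╵ ╷ │
│ │   │   │↳ ↑│↓│
│ │ ╶─┤ ┌─┴───┤ │
│ │   │ │     │↓│
│ └───┘ ╵ ╷ ╶─┘ │
│         │    B│
└─────────┴─────┘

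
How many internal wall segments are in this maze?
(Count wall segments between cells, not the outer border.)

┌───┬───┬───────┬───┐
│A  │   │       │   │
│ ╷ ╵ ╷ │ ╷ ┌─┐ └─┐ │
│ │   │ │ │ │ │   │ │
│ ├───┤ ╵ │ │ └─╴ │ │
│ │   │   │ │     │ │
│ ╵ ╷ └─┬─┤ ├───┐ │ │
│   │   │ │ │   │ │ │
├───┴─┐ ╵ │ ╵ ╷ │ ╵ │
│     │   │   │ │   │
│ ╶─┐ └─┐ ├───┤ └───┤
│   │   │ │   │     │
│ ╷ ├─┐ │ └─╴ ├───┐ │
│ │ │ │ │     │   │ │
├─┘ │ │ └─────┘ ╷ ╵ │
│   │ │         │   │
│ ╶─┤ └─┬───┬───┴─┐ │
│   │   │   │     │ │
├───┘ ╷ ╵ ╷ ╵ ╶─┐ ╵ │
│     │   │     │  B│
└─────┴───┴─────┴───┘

Counting internal wall segments:
Total internal walls: 81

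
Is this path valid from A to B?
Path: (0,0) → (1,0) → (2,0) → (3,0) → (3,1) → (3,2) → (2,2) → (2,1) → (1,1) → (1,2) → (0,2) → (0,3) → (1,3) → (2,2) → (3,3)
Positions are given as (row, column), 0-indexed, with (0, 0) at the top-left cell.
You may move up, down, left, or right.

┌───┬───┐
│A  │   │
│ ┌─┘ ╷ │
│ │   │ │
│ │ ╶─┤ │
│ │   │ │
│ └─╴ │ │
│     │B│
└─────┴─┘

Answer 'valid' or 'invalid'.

Checking path validity:
Result: Invalid move at step 13: cannot move from (1, 3) to (2, 2).

invalid

Correct solution:

┌───┬───┐
│A  │↱ ↓│
│ ┌─┘ ╷ │
│↓│↱ ↑│↓│
│ │ ╶─┤ │
│↓│↑ ↰│↓│
│ └─╴ │ │
│↳ → ↑│B│
└─────┴─┘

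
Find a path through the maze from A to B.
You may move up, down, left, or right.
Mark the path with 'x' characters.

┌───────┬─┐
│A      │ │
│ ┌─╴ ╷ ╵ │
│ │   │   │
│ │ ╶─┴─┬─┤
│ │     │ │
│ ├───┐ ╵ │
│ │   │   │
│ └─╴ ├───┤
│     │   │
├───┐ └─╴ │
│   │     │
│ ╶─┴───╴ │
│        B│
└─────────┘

Finding the shortest path through the maze:
Path length: 10 steps
Directions: down → down → down → down → right → right → down → right → right → down

Solution:

┌───────┬─┐
│A      │ │
│ ┌─╴ ╷ ╵ │
│x│   │   │
│ │ ╶─┴─┬─┤
│x│     │ │
│ ├───┐ ╵ │
│x│   │   │
│ └─╴ ├───┤
│x x x│   │
├───┐ └─╴ │
│   │x x x│
│ ╶─┴───╴ │
│        B│
└─────────┘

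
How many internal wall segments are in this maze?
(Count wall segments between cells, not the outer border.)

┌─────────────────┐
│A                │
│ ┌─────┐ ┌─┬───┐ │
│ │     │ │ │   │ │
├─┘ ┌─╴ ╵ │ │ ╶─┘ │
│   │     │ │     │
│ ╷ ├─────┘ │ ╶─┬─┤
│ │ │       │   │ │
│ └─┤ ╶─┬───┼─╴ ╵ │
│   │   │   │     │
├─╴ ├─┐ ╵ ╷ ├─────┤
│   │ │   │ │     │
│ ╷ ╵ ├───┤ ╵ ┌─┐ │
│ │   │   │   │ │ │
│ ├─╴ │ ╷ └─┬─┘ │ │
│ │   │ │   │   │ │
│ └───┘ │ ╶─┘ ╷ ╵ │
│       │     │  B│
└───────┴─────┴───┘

Counting internal wall segments:
Total internal walls: 64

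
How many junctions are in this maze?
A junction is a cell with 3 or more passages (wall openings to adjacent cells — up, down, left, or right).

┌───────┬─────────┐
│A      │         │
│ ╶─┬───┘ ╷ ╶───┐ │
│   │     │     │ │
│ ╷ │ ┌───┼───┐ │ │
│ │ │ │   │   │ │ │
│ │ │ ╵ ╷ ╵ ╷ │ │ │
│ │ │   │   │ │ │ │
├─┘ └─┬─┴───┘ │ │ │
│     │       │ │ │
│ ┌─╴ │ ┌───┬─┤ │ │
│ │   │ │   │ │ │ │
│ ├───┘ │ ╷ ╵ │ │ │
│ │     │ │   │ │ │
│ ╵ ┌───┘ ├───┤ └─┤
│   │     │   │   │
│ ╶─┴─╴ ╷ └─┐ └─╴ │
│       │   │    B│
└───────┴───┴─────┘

Checking each cell for number of passages:

Junctions found (3+ passages):
  (0, 5): 3 passages
  (1, 0): 3 passages
  (4, 1): 3 passages
  (7, 0): 3 passages
  (7, 3): 3 passages
  (7, 4): 3 passages
Total junctions: 6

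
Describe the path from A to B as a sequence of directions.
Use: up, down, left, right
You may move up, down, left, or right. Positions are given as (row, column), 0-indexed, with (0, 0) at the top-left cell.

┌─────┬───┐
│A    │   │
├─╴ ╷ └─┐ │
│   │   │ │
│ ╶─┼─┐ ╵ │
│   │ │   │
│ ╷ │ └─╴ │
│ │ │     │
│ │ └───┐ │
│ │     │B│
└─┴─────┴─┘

Finding the path and converting it to directions:
Path through cells: (0,0) → (0,1) → (0,2) → (1,2) → (1,3) → (2,3) → (2,4) → (3,4) → (4,4)
Directions: right, right, down, right, down, right, down, down

Solution:

┌─────┬───┐
│A → ↓│   │
├─╴ ╷ └─┐ │
│   │↳ ↓│ │
│ ╶─┼─┐ ╵ │
│   │ │↳ ↓│
│ ╷ │ └─╴ │
│ │ │    ↓│
│ │ └───┐ │
│ │     │B│
└─┴─────┴─┘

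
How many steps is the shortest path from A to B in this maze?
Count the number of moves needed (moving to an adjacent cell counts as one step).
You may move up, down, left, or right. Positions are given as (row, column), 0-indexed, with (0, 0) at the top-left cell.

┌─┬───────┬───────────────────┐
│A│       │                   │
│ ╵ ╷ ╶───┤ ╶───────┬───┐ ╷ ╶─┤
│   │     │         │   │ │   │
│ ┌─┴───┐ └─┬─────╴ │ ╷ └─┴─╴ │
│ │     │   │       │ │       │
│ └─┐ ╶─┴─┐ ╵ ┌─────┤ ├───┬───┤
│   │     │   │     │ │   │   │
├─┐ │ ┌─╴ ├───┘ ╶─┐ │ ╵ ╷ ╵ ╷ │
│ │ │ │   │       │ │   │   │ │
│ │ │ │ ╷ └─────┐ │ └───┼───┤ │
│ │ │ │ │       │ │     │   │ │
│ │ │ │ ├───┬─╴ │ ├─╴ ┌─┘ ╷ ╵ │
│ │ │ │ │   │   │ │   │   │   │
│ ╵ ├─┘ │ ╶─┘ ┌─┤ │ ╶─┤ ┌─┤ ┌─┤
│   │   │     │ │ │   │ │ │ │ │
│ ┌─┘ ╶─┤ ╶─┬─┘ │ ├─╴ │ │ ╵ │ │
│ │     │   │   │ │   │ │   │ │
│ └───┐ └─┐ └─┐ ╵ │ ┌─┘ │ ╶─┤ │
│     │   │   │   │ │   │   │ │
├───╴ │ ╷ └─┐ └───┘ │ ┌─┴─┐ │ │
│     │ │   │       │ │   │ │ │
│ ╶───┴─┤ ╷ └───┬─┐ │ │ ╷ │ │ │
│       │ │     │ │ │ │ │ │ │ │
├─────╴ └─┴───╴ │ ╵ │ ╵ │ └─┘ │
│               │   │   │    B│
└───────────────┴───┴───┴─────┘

Using BFS to find shortest path:
Start: (0, 0), End: (12, 14)
Path found:
(0,0) → (1,0) → (1,1) → (0,1) → (0,2) → (1,2) → (1,3) → (1,4) → (2,4) → (2,5) → (3,5) → (3,6) → (2,6) → (2,7) → (2,8) → (2,9) → (1,9) → (1,8) → (1,7) → (1,6) → (1,5) → (0,5) → (0,6) → (0,7) → (0,8) → (0,9) → (0,10) → (0,11) → (0,12) → (0,13) → (1,13) → (1,14) → (2,14) → (2,13) → (2,12) → (2,11) → (1,11) → (1,10) → (2,10) → (3,10) → (4,10) → (4,11) → (3,11) → (3,12) → (4,12) → (4,13) → (3,13) → (3,14) → (4,14) → (5,14) → (6,14) → (6,13) → (5,13) → (5,12) → (6,12) → (6,11) → (7,11) → (8,11) → (9,11) → (9,10) → (10,10) → (11,10) → (12,10) → (12,11) → (11,11) → (10,11) → (10,12) → (11,12) → (12,12) → (12,13) → (12,14)
Number of steps: 70

Solution:

┌─┬───────┬───────────────────┐
│A│↱ ↓    │↱ → → → → → → → ↓  │
│ ╵ ╷ ╶───┤ ╶───────┬───┐ ╷ ╶─┤
│↳ ↑│↳ → ↓│↑ ← ← ← ↰│↓ ↰│ │↳ ↓│
│ ┌─┴───┐ └─┬─────╴ │ ╷ └─┴─╴ │
│ │     │↳ ↓│↱ → → ↑│↓│↑ ← ← ↲│
│ └─┐ ╶─┴─┐ ╵ ┌─────┤ ├───┬───┤
│   │     │↳ ↑│     │↓│↱ ↓│↱ ↓│
├─┐ │ ┌─╴ ├───┘ ╶─┐ │ ╵ ╷ ╵ ╷ │
│ │ │ │   │       │ │↳ ↑│↳ ↑│↓│
│ │ │ │ ╷ └─────┐ │ └───┼───┤ │
│ │ │ │ │       │ │     │↓ ↰│↓│
│ │ │ │ ├───┬─╴ │ ├─╴ ┌─┘ ╷ ╵ │
│ │ │ │ │   │   │ │   │↓ ↲│↑ ↲│
│ ╵ ├─┘ │ ╶─┘ ┌─┤ │ ╶─┤ ┌─┤ ┌─┤
│   │   │     │ │ │   │↓│ │ │ │
│ ┌─┘ ╶─┤ ╶─┬─┘ │ ├─╴ │ │ ╵ │ │
│ │     │   │   │ │   │↓│   │ │
│ └───┐ └─┐ └─┐ ╵ │ ┌─┘ │ ╶─┤ │
│     │   │   │   │ │↓ ↲│   │ │
├───╴ │ ╷ └─┐ └───┘ │ ┌─┴─┐ │ │
│     │ │   │       │↓│↱ ↓│ │ │
│ ╶───┴─┤ ╷ └───┬─┐ │ │ ╷ │ │ │
│       │ │     │ │ │↓│↑│↓│ │ │
├─────╴ └─┴───╴ │ ╵ │ ╵ │ └─┘ │
│               │   │↳ ↑│↳ → B│
└───────────────┴───┴───┴─────┘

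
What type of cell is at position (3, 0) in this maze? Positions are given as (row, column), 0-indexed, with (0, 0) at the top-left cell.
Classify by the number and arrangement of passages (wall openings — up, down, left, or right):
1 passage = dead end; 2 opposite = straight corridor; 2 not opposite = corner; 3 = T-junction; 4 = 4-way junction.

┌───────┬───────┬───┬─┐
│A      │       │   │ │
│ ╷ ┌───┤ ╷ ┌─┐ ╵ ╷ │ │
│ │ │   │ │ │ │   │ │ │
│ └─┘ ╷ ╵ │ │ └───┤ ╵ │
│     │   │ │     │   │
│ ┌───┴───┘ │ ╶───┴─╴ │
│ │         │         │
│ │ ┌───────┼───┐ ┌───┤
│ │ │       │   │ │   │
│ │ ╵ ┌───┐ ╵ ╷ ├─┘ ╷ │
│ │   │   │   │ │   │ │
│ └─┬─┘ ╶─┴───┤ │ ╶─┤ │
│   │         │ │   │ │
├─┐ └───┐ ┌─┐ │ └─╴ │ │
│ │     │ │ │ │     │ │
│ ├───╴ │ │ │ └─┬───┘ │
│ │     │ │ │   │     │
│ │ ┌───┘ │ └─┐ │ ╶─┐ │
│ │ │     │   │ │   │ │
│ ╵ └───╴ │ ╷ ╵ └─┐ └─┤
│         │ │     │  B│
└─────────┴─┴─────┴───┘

Checking cell at (3, 0):
Number of passages: 2
Cell type: straight corridor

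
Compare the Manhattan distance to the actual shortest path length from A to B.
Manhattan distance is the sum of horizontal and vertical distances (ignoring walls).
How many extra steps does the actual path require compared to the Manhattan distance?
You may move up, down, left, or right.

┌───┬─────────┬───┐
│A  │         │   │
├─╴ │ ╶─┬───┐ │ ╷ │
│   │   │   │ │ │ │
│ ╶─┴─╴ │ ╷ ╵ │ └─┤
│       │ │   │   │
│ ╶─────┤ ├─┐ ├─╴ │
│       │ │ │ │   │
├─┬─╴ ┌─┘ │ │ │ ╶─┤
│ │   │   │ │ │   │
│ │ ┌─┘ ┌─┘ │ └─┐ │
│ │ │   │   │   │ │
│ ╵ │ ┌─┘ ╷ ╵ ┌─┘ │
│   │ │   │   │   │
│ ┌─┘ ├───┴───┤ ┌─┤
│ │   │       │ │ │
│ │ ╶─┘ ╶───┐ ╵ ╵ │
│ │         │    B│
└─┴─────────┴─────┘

Manhattan distance: |8 - 0| + |8 - 0| = 16
Actual path length: 38
Extra steps: 38 - 16 = 22

Solution:

┌───┬─────────┬───┐
│A ↓│↱ → → → ↓│   │
├─╴ │ ╶─┬───┐ │ ╷ │
│↓ ↲│↑ ↰│↓ ↰│↓│ │ │
│ ╶─┴─╴ │ ╷ ╵ │ └─┤
│↳ → → ↑│↓│↑ ↲│   │
│ ╶─────┤ ├─┐ ├─╴ │
│       │↓│ │ │   │
├─┬─╴ ┌─┘ │ │ │ ╶─┤
│ │   │↓ ↲│ │ │   │
│ │ ┌─┘ ┌─┘ │ └─┐ │
│ │ │↓ ↲│   │   │ │
│ ╵ │ ┌─┘ ╷ ╵ ┌─┘ │
│   │↓│   │   │   │
│ ┌─┘ ├───┴───┤ ┌─┤
│ │↓ ↲│↱ → → ↓│ │ │
│ │ ╶─┘ ╶───┐ ╵ ╵ │
│ │↳ → ↑    │↳ → B│
└─┴─────────┴─────┘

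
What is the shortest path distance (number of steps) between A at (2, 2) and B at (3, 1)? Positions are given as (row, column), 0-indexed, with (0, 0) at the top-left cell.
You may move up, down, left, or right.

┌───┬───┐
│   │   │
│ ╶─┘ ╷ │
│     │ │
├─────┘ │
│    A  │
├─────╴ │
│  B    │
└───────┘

Finding path from (2, 2) to (3, 1):
Path: (2,2) → (2,3) → (3,3) → (3,2) → (3,1)
Distance: 4 steps

Solution:

┌───┬───┐
│   │   │
│ ╶─┘ ╷ │
│     │ │
├─────┘ │
│    A ↓│
├─────╴ │
│  B ← ↲│
└───────┘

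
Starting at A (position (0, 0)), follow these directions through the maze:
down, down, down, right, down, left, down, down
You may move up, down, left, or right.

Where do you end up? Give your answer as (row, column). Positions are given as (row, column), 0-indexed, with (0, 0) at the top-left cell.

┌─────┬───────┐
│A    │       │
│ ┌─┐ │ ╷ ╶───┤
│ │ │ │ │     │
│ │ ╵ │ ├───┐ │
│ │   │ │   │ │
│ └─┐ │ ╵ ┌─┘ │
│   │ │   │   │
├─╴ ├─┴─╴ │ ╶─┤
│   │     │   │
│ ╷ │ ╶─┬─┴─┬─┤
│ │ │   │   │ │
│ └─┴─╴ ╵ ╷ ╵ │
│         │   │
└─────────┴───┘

Following directions step by step:
Start: (0, 0)
  down: (0, 0) → (1, 0)
  down: (1, 0) → (2, 0)
  down: (2, 0) → (3, 0)
  right: (3, 0) → (3, 1)
  down: (3, 1) → (4, 1)
  left: (4, 1) → (4, 0)
  down: (4, 0) → (5, 0)
  down: (5, 0) → (6, 0)
Final position: (6, 0)

Path taken:

┌─────┬───────┐
│A    │       │
│ ┌─┐ │ ╷ ╶───┤
│↓│ │ │ │     │
│ │ ╵ │ ├───┐ │
│↓│   │ │   │ │
│ └─┐ │ ╵ ┌─┘ │
│↳ ↓│ │   │   │
├─╴ ├─┴─╴ │ ╶─┤
│↓ ↲│     │   │
│ ╷ │ ╶─┬─┴─┬─┤
│↓│ │   │   │ │
│ └─┴─╴ ╵ ╷ ╵ │
│B        │   │
└─────────┴───┘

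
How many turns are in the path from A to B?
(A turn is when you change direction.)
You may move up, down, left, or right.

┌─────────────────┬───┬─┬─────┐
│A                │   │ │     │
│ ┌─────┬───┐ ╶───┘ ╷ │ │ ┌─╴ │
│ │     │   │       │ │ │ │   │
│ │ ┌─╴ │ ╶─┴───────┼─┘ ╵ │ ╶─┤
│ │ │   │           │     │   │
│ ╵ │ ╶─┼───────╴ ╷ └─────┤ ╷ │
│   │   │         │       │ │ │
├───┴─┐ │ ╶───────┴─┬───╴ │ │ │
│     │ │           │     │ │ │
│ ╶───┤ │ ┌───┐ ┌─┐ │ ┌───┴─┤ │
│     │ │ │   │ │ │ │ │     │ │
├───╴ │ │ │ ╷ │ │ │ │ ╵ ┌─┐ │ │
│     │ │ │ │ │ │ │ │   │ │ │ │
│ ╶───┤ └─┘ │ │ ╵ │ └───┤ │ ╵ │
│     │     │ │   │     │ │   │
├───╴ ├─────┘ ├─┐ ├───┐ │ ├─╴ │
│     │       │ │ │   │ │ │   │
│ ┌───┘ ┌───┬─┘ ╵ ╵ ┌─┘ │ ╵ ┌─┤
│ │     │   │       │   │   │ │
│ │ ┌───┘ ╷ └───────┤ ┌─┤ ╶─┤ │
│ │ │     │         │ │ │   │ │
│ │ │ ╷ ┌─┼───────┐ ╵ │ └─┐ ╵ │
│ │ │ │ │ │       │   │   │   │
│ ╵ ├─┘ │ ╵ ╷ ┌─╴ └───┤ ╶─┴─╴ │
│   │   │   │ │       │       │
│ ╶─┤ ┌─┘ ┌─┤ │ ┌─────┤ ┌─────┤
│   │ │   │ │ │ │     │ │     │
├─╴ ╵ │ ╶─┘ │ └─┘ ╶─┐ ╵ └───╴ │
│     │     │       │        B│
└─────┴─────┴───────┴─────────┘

Directions: down, down, down, right, up, up, right, right, down, left, down, right, down, down, down, down, right, right, up, up, right, down, down, down, left, left, left, down, left, left, down, down, down, left, down, right, down, right, up, up, right, up, up, right, up, right, down, right, right, right, right, down, right, up, up, right, up, up, left, left, up, up, up, left, left, left, left, left, up, right, right, right, right, up, right, down, right, right, right, down, left, left, down, down, right, up, right, right, down, down, right, down, left, down, left, down, right, down, right, down, left, left, left, down, down, right, right, right
Number of turns: 63

Solution:

┌─────────────────┬───┬─┬─────┐
│A                │   │ │     │
│ ┌─────┬───┐ ╶───┘ ╷ │ │ ┌─╴ │
│↓│↱ → ↓│   │       │ │ │ │   │
│ │ ┌─╴ │ ╶─┴───────┼─┘ ╵ │ ╶─┤
│↓│↑│↓ ↲│        ↱ ↓│     │   │
│ ╵ │ ╶─┼───────╴ ╷ └─────┤ ╷ │
│↳ ↑│↳ ↓│↱ → → → ↑│↳ → → ↓│ │ │
├───┴─┐ │ ╶───────┴─┬───╴ │ │ │
│     │↓│↑ ← ← ← ← ↰│↓ ← ↲│ │ │
│ ╶───┤ │ ┌───┐ ┌─┐ │ ┌───┴─┤ │
│     │↓│ │↱ ↓│ │ │↑│↓│↱ → ↓│ │
├───╴ │ │ │ ╷ │ │ │ │ ╵ ┌─┐ │ │
│     │↓│ │↑│↓│ │ │↑│↳ ↑│ │↓│ │
│ ╶───┤ └─┘ │ │ ╵ │ └───┤ │ ╵ │
│     │↳ → ↑│↓│   │↑ ← ↰│ │↳ ↓│
├───╴ ├─────┘ ├─┐ ├───┐ │ ├─╴ │
│     │↓ ← ← ↲│ │ │   │↑│ │↓ ↲│
│ ┌───┘ ┌───┬─┘ ╵ ╵ ┌─┘ │ ╵ ┌─┤
│ │↓ ← ↲│↱ ↓│       │↱ ↑│↓ ↲│ │
│ │ ┌───┘ ╷ └───────┤ ┌─┤ ╶─┤ │
│ │↓│  ↱ ↑│↳ → → → ↓│↑│ │↳ ↓│ │
│ │ │ ╷ ┌─┼───────┐ ╵ │ └─┐ ╵ │
│ │↓│ │↑│ │       │↳ ↑│   │↳ ↓│
│ ╵ ├─┘ │ ╵ ╷ ┌─╴ └───┤ ╶─┴─╴ │
│↓ ↲│↱ ↑│   │ │       │↓ ← ← ↲│
│ ╶─┤ ┌─┘ ┌─┤ │ ┌─────┤ ┌─────┤
│↳ ↓│↑│   │ │ │ │     │↓│     │
├─╴ ╵ │ ╶─┘ │ └─┘ ╶─┐ ╵ └───╴ │
│  ↳ ↑│     │       │  ↳ → → B│
└─────┴─────┴───────┴─────────┘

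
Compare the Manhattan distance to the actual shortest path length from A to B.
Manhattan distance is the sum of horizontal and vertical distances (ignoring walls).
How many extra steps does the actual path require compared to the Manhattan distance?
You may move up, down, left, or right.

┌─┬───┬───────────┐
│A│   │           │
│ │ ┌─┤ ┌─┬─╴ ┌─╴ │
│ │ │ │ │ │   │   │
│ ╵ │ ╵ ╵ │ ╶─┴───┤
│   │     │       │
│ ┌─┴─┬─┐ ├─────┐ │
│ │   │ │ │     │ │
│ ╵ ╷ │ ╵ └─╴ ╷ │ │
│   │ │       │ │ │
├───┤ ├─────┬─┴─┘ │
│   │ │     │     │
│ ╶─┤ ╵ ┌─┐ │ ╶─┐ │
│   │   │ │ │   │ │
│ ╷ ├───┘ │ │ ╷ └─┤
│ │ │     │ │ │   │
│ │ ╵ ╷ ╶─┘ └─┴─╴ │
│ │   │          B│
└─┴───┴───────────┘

Manhattan distance: |8 - 0| + |8 - 0| = 16
Actual path length: 20
Extra steps: 20 - 16 = 4

Solution:

┌─┬───┬───────────┐
│A│   │           │
│ │ ┌─┤ ┌─┬─╴ ┌─╴ │
│↓│ │ │ │ │   │   │
│ ╵ │ ╵ ╵ │ ╶─┴───┤
│↓  │     │       │
│ ┌─┴─┬─┐ ├─────┐ │
│↓│↱ ↓│ │ │     │ │
│ ╵ ╷ │ ╵ └─╴ ╷ │ │
│↳ ↑│↓│       │ │ │
├───┤ ├─────┬─┴─┘ │
│   │↓│↱ → ↓│     │
│ ╶─┤ ╵ ┌─┐ │ ╶─┐ │
│   │↳ ↑│ │↓│   │ │
│ ╷ ├───┘ │ │ ╷ └─┤
│ │ │     │↓│ │   │
│ │ ╵ ╷ ╶─┘ └─┴─╴ │
│ │   │    ↳ → → B│
└─┴───┴───────────┘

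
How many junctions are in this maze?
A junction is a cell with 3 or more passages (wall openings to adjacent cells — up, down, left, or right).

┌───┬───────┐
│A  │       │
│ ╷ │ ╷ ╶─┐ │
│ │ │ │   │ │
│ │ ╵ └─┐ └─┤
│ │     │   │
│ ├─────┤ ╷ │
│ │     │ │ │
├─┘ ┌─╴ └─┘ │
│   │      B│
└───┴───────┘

Checking each cell for number of passages:

Junctions found (3+ passages):
  (0, 3): 3 passages
  (2, 2): 3 passages
  (2, 4): 3 passages
  (4, 3): 3 passages
Total junctions: 4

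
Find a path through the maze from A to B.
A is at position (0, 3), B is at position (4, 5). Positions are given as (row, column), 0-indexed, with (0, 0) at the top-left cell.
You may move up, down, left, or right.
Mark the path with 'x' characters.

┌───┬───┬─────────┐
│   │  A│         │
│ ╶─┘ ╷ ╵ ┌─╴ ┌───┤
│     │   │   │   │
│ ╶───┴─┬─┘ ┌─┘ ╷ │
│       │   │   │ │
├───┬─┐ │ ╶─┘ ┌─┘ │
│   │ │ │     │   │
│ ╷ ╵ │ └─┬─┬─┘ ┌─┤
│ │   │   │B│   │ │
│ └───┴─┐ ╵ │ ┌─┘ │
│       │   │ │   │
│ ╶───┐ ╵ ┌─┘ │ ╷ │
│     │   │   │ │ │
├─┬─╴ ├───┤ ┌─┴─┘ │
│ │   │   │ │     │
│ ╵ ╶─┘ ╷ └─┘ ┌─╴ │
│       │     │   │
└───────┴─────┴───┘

Finding the shortest path from (0, 3) to (4, 5):
Path length: 14 steps
Directions: left → down → left → left → down → right → right → right → down → down → right → down → right → up

Solution:

┌───┬───┬─────────┐
│   │x A│         │
│ ╶─┘ ╷ ╵ ┌─╴ ┌───┤
│x x x│   │   │   │
│ ╶───┴─┬─┘ ┌─┘ ╷ │
│x x x x│   │   │ │
├───┬─┐ │ ╶─┘ ┌─┘ │
│   │ │x│     │   │
│ ╷ ╵ │ └─┬─┬─┘ ┌─┤
│ │   │x x│B│   │ │
│ └───┴─┐ ╵ │ ┌─┘ │
│       │x x│ │   │
│ ╶───┐ ╵ ┌─┘ │ ╷ │
│     │   │   │ │ │
├─┬─╴ ├───┤ ┌─┴─┘ │
│ │   │   │ │     │
│ ╵ ╶─┘ ╷ └─┘ ┌─╴ │
│       │     │   │
└───────┴─────┴───┘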